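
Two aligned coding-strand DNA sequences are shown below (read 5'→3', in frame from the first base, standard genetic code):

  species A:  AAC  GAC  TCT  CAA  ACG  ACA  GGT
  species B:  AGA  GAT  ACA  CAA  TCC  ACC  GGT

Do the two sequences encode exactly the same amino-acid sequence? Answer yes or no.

no

Codon 1: AAC Asn / AGA Arg — nonsynonymous.
Codon 2: GAC Asp / GAT Asp — synonymous.
Codon 3: TCT Ser / ACA Thr — nonsynonymous.
Codon 4: CAA Gln / CAA Gln — identical.
Codon 5: ACG Thr / TCC Ser — nonsynonymous.
Codon 6: ACA Thr / ACC Thr — synonymous.
Codon 7: GGT Gly / GGT Gly — identical.
Nonsynonymous differences: 3 → different protein.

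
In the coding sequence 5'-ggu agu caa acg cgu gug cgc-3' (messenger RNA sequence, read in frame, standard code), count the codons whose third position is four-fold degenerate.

Codon 1 GGU (Gly): third position 4-fold.
Codon 2 AGU (Ser): third position 2-fold.
Codon 3 CAA (Gln): third position 2-fold.
Codon 4 ACG (Thr): third position 4-fold.
Codon 5 CGU (Arg): third position 4-fold.
Codon 6 GUG (Val): third position 4-fold.
Codon 7 CGC (Arg): third position 4-fold.
Four-fold degenerate third positions: 5.

5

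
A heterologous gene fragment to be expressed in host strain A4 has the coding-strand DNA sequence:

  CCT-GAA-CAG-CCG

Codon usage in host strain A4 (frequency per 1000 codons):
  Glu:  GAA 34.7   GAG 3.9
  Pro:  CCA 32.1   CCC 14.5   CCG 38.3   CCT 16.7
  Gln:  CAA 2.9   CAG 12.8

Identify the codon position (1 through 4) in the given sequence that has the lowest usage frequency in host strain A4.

3

Codon 1 CCT (Pro): 16.7 per 1000.
Codon 2 GAA (Glu): 34.7 per 1000.
Codon 3 CAG (Gln): 12.8 per 1000.
Codon 4 CCG (Pro): 38.3 per 1000.
Lowest frequency is 12.8 at codon 3.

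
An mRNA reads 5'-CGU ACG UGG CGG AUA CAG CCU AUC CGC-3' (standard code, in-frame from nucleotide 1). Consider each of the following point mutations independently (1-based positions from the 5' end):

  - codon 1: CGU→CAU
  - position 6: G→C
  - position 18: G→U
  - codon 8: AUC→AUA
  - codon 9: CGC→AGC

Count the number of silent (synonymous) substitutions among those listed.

2

Codon 1: CGU (Arg) → CAU (His) — missense.
Codon 2: ACG (Thr) → ACC (Thr) — synonymous.
Codon 6: CAG (Gln) → CAU (His) — missense.
Codon 8: AUC (Ile) → AUA (Ile) — synonymous.
Codon 9: CGC (Arg) → AGC (Ser) — missense.
Synonymous: 2 of 5.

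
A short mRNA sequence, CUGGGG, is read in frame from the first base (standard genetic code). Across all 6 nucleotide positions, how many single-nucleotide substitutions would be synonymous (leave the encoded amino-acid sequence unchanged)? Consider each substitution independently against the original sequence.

Codon 1 (CUG, Leu): 4 synonymous substitutions.
Codon 2 (GGG, Gly): 3 synonymous substitutions.
Total: 4 + 3 = 7.

7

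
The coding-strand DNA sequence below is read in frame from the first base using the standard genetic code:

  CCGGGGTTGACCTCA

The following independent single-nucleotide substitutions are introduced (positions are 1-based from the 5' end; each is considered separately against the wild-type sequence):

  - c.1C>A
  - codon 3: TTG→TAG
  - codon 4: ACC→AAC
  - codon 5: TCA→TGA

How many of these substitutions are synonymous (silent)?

Codon 1: CCG (Pro) → ACG (Thr) — missense.
Codon 3: TTG (Leu) → TAG (Stop) — nonsense.
Codon 4: ACC (Thr) → AAC (Asn) — missense.
Codon 5: TCA (Ser) → TGA (Stop) — nonsense.
Synonymous: 0 of 4.

0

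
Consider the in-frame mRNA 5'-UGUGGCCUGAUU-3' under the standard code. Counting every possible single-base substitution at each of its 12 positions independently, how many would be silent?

10

Codon 1 (UGU, Cys): 1 synonymous substitution.
Codon 2 (GGC, Gly): 3 synonymous substitutions.
Codon 3 (CUG, Leu): 4 synonymous substitutions.
Codon 4 (AUU, Ile): 2 synonymous substitutions.
Total: 1 + 3 + 4 + 2 = 10.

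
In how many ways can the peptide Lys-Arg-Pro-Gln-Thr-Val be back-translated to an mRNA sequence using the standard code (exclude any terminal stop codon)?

1536

Lys: 2 codons.
Arg: 6 codons.
Pro: 4 codons.
Gln: 2 codons.
Thr: 4 codons.
Val: 4 codons.
2 × 6 × 4 × 2 × 4 × 4 = 1536.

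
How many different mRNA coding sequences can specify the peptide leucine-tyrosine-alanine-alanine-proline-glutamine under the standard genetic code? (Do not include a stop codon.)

1536

Leu: 6 codons.
Tyr: 2 codons.
Ala: 4 codons.
Ala: 4 codons.
Pro: 4 codons.
Gln: 2 codons.
6 × 2 × 4 × 4 × 4 × 2 = 1536.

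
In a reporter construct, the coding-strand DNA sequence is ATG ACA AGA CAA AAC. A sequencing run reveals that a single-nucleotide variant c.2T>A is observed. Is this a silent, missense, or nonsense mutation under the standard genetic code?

Position 2 falls in codon 1: ATG → Met.
After the substitution the codon is AAG → Lys.
Met ≠ Lys, so this is a missense mutation.

missense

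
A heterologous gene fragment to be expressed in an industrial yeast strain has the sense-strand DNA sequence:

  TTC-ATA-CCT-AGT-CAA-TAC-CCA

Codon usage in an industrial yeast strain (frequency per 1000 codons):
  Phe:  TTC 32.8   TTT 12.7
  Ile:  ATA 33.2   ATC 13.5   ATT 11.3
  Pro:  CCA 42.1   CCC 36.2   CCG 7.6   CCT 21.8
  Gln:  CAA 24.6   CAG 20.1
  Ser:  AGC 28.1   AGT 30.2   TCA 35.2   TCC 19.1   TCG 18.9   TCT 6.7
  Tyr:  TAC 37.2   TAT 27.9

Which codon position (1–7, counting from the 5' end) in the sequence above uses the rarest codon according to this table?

3

Codon 1 TTC (Phe): 32.8 per 1000.
Codon 2 ATA (Ile): 33.2 per 1000.
Codon 3 CCT (Pro): 21.8 per 1000.
Codon 4 AGT (Ser): 30.2 per 1000.
Codon 5 CAA (Gln): 24.6 per 1000.
Codon 6 TAC (Tyr): 37.2 per 1000.
Codon 7 CCA (Pro): 42.1 per 1000.
Lowest frequency is 21.8 at codon 3.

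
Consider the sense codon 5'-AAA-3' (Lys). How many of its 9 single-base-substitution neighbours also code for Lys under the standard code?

1

Position 1: none → 0 synonymous.
Position 2: none → 0 synonymous.
Position 3: AAG → 1 synonymous.
Total: 0 + 0 + 1 = 1.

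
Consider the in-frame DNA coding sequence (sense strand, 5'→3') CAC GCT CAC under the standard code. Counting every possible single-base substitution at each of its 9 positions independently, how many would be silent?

Codon 1 (CAC, His): 1 synonymous substitution.
Codon 2 (GCT, Ala): 3 synonymous substitutions.
Codon 3 (CAC, His): 1 synonymous substitution.
Total: 1 + 3 + 1 = 5.

5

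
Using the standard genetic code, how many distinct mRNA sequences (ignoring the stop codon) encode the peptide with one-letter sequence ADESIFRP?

13824

Ala: 4 codons.
Asp: 2 codons.
Glu: 2 codons.
Ser: 6 codons.
Ile: 3 codons.
Phe: 2 codons.
Arg: 6 codons.
Pro: 4 codons.
4 × 2 × 2 × 6 × 3 × 2 × 6 × 4 = 13824.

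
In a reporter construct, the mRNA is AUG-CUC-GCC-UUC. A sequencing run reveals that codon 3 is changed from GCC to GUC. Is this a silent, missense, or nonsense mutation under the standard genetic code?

Position 8 falls in codon 3: GCC → Ala.
After the substitution the codon is GUC → Val.
Ala ≠ Val, so this is a missense mutation.

missense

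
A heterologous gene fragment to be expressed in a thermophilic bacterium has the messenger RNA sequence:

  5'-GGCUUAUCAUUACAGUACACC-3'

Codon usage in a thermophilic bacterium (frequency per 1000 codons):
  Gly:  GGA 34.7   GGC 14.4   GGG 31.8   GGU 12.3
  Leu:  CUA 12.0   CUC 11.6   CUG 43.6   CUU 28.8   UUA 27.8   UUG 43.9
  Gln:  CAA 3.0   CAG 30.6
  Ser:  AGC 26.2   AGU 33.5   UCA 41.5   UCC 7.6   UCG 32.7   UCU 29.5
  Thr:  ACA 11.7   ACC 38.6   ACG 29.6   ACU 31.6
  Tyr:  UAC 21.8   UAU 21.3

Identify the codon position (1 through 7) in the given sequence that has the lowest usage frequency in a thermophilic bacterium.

Codon 1 GGC (Gly): 14.4 per 1000.
Codon 2 UUA (Leu): 27.8 per 1000.
Codon 3 UCA (Ser): 41.5 per 1000.
Codon 4 UUA (Leu): 27.8 per 1000.
Codon 5 CAG (Gln): 30.6 per 1000.
Codon 6 UAC (Tyr): 21.8 per 1000.
Codon 7 ACC (Thr): 38.6 per 1000.
Lowest frequency is 14.4 at codon 1.

1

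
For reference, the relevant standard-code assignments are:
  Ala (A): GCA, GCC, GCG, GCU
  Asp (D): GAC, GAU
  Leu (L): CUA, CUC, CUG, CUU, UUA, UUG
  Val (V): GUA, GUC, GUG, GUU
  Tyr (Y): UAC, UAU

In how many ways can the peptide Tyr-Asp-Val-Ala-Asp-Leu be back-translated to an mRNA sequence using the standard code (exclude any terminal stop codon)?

768

Tyr: 2 codons.
Asp: 2 codons.
Val: 4 codons.
Ala: 4 codons.
Asp: 2 codons.
Leu: 6 codons.
2 × 2 × 4 × 4 × 2 × 6 = 768.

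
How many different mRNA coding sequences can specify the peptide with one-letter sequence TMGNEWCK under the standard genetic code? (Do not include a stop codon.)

Thr: 4 codons.
Met: 1 codon.
Gly: 4 codons.
Asn: 2 codons.
Glu: 2 codons.
Trp: 1 codon.
Cys: 2 codons.
Lys: 2 codons.
4 × 1 × 4 × 2 × 2 × 1 × 2 × 2 = 256.

256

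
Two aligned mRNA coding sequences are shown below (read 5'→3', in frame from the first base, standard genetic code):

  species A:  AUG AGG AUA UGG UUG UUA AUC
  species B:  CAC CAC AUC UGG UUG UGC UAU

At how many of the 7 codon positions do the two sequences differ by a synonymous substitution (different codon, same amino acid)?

Codon 1: AUG Met / CAC His — nonsynonymous.
Codon 2: AGG Arg / CAC His — nonsynonymous.
Codon 3: AUA Ile / AUC Ile — synonymous.
Codon 4: UGG Trp / UGG Trp — identical.
Codon 5: UUG Leu / UUG Leu — identical.
Codon 6: UUA Leu / UGC Cys — nonsynonymous.
Codon 7: AUC Ile / UAU Tyr — nonsynonymous.
Synonymous differences: 1.

1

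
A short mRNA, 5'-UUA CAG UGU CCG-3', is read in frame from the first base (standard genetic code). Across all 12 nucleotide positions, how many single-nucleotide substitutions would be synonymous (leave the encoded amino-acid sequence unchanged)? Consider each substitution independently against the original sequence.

7

Codon 1 (UUA, Leu): 2 synonymous substitutions.
Codon 2 (CAG, Gln): 1 synonymous substitution.
Codon 3 (UGU, Cys): 1 synonymous substitution.
Codon 4 (CCG, Pro): 3 synonymous substitutions.
Total: 2 + 1 + 1 + 3 = 7.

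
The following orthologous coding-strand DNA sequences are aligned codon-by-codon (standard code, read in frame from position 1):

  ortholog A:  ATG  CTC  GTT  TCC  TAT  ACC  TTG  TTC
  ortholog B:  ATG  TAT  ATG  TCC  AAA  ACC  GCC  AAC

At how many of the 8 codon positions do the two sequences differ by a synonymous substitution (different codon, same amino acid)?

Codon 1: ATG Met / ATG Met — identical.
Codon 2: CTC Leu / TAT Tyr — nonsynonymous.
Codon 3: GTT Val / ATG Met — nonsynonymous.
Codon 4: TCC Ser / TCC Ser — identical.
Codon 5: TAT Tyr / AAA Lys — nonsynonymous.
Codon 6: ACC Thr / ACC Thr — identical.
Codon 7: TTG Leu / GCC Ala — nonsynonymous.
Codon 8: TTC Phe / AAC Asn — nonsynonymous.
Synonymous differences: 0.

0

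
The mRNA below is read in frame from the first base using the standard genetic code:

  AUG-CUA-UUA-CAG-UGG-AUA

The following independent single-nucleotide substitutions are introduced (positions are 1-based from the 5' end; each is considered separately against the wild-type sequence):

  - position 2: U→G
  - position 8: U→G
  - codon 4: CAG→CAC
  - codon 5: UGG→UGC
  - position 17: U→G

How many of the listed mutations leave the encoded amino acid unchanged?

0

Codon 1: AUG (Met) → AGG (Arg) — missense.
Codon 3: UUA (Leu) → UGA (Stop) — nonsense.
Codon 4: CAG (Gln) → CAC (His) — missense.
Codon 5: UGG (Trp) → UGC (Cys) — missense.
Codon 6: AUA (Ile) → AGA (Arg) — missense.
Synonymous: 0 of 5.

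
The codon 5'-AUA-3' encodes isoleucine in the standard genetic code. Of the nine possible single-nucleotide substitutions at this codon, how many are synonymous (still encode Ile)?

2

Position 1: none → 0 synonymous.
Position 2: none → 0 synonymous.
Position 3: AUU, AUC → 2 synonymous.
Total: 0 + 0 + 2 = 2.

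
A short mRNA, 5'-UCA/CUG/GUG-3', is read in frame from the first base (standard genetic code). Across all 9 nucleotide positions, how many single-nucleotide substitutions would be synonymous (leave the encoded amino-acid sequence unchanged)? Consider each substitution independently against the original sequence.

10

Codon 1 (UCA, Ser): 3 synonymous substitutions.
Codon 2 (CUG, Leu): 4 synonymous substitutions.
Codon 3 (GUG, Val): 3 synonymous substitutions.
Total: 3 + 4 + 3 = 10.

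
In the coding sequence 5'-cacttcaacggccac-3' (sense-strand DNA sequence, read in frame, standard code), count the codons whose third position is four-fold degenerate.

Codon 1 CAC (His): third position 2-fold.
Codon 2 TTC (Phe): third position 2-fold.
Codon 3 AAC (Asn): third position 2-fold.
Codon 4 GGC (Gly): third position 4-fold.
Codon 5 CAC (His): third position 2-fold.
Four-fold degenerate third positions: 1.

1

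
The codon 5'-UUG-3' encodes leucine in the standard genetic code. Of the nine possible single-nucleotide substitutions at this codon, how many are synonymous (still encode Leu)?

Position 1: CUG → 1 synonymous.
Position 2: none → 0 synonymous.
Position 3: UUA → 1 synonymous.
Total: 1 + 0 + 1 = 2.

2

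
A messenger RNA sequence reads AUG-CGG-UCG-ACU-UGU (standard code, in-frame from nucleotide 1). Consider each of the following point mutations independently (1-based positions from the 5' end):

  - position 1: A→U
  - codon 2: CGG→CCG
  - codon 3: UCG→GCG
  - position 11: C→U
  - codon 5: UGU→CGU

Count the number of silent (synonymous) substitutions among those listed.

0

Codon 1: AUG (Met) → UUG (Leu) — missense.
Codon 2: CGG (Arg) → CCG (Pro) — missense.
Codon 3: UCG (Ser) → GCG (Ala) — missense.
Codon 4: ACU (Thr) → AUU (Ile) — missense.
Codon 5: UGU (Cys) → CGU (Arg) — missense.
Synonymous: 0 of 5.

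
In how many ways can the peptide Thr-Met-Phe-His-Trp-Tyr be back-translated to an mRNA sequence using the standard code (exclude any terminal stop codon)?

32

Thr: 4 codons.
Met: 1 codon.
Phe: 2 codons.
His: 2 codons.
Trp: 1 codon.
Tyr: 2 codons.
4 × 1 × 2 × 2 × 1 × 2 = 32.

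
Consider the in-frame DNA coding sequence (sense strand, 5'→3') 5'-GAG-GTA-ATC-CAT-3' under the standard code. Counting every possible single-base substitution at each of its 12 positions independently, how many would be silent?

7

Codon 1 (GAG, Glu): 1 synonymous substitution.
Codon 2 (GTA, Val): 3 synonymous substitutions.
Codon 3 (ATC, Ile): 2 synonymous substitutions.
Codon 4 (CAT, His): 1 synonymous substitution.
Total: 1 + 3 + 2 + 1 = 7.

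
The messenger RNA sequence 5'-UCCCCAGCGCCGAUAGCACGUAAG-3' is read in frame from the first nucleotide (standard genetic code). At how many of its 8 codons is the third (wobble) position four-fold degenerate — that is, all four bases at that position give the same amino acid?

Codon 1 UCC (Ser): third position 4-fold.
Codon 2 CCA (Pro): third position 4-fold.
Codon 3 GCG (Ala): third position 4-fold.
Codon 4 CCG (Pro): third position 4-fold.
Codon 5 AUA (Ile): third position 3-fold.
Codon 6 GCA (Ala): third position 4-fold.
Codon 7 CGU (Arg): third position 4-fold.
Codon 8 AAG (Lys): third position 2-fold.
Four-fold degenerate third positions: 6.

6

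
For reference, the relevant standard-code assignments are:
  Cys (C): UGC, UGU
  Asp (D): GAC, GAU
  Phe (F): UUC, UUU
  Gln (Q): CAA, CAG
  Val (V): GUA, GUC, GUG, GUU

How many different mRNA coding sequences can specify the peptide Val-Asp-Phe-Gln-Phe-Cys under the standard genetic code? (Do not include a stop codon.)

Val: 4 codons.
Asp: 2 codons.
Phe: 2 codons.
Gln: 2 codons.
Phe: 2 codons.
Cys: 2 codons.
4 × 2 × 2 × 2 × 2 × 2 = 128.

128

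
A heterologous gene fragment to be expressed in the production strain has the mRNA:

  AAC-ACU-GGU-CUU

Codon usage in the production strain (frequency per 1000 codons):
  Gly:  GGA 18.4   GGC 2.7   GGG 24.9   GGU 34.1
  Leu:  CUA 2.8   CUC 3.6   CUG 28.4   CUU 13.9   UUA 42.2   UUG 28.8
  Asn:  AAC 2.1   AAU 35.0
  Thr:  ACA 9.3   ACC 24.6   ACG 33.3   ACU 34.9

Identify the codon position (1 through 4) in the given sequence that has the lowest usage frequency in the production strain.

1

Codon 1 AAC (Asn): 2.1 per 1000.
Codon 2 ACU (Thr): 34.9 per 1000.
Codon 3 GGU (Gly): 34.1 per 1000.
Codon 4 CUU (Leu): 13.9 per 1000.
Lowest frequency is 2.1 at codon 1.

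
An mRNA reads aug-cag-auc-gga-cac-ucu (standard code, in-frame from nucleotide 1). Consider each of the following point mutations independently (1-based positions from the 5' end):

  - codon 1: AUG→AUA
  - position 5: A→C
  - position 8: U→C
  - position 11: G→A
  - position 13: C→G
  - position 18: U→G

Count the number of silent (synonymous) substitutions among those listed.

Codon 1: AUG (Met) → AUA (Ile) — missense.
Codon 2: CAG (Gln) → CCG (Pro) — missense.
Codon 3: AUC (Ile) → ACC (Thr) — missense.
Codon 4: GGA (Gly) → GAA (Glu) — missense.
Codon 5: CAC (His) → GAC (Asp) — missense.
Codon 6: UCU (Ser) → UCG (Ser) — synonymous.
Synonymous: 1 of 6.

1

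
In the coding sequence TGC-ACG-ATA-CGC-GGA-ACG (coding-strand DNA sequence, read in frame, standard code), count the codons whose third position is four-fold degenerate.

Codon 1 TGC (Cys): third position 2-fold.
Codon 2 ACG (Thr): third position 4-fold.
Codon 3 ATA (Ile): third position 3-fold.
Codon 4 CGC (Arg): third position 4-fold.
Codon 5 GGA (Gly): third position 4-fold.
Codon 6 ACG (Thr): third position 4-fold.
Four-fold degenerate third positions: 4.

4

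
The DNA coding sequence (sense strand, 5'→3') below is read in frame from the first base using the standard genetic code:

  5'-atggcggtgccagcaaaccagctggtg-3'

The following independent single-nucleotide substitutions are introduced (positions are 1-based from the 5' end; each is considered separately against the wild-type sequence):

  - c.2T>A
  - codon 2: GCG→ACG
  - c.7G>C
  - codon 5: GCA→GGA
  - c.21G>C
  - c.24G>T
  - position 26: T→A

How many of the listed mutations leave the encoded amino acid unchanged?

1

Codon 1: ATG (Met) → AAG (Lys) — missense.
Codon 2: GCG (Ala) → ACG (Thr) — missense.
Codon 3: GTG (Val) → CTG (Leu) — missense.
Codon 5: GCA (Ala) → GGA (Gly) — missense.
Codon 7: CAG (Gln) → CAC (His) — missense.
Codon 8: CTG (Leu) → CTT (Leu) — synonymous.
Codon 9: GTG (Val) → GAG (Glu) — missense.
Synonymous: 1 of 7.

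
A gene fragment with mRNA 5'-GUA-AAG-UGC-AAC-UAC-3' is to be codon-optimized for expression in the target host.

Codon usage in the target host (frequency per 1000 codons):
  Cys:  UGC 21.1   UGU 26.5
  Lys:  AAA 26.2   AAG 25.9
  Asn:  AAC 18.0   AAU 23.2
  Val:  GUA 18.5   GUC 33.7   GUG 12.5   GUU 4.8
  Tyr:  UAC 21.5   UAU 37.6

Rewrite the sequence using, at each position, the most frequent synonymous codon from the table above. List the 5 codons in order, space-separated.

GUC AAA UGU AAU UAU

Codon 1 (Val): best is GUC at 33.7.
Codon 2 (Lys): best is AAA at 26.2.
Codon 3 (Cys): best is UGU at 26.5.
Codon 4 (Asn): best is AAU at 23.2.
Codon 5 (Tyr): best is UAU at 37.6.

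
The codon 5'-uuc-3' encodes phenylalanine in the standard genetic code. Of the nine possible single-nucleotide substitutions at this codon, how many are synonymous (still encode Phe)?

Position 1: none → 0 synonymous.
Position 2: none → 0 synonymous.
Position 3: UUU → 1 synonymous.
Total: 0 + 0 + 1 = 1.

1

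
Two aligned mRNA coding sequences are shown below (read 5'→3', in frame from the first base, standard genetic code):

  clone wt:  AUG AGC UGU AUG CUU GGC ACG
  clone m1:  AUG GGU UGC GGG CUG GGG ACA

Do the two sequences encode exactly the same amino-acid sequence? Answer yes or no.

no

Codon 1: AUG Met / AUG Met — identical.
Codon 2: AGC Ser / GGU Gly — nonsynonymous.
Codon 3: UGU Cys / UGC Cys — synonymous.
Codon 4: AUG Met / GGG Gly — nonsynonymous.
Codon 5: CUU Leu / CUG Leu — synonymous.
Codon 6: GGC Gly / GGG Gly — synonymous.
Codon 7: ACG Thr / ACA Thr — synonymous.
Nonsynonymous differences: 2 → different protein.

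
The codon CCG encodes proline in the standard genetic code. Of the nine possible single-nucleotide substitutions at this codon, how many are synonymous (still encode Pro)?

Position 1: none → 0 synonymous.
Position 2: none → 0 synonymous.
Position 3: CCU, CCC, CCA → 3 synonymous.
Total: 0 + 0 + 3 = 3.

3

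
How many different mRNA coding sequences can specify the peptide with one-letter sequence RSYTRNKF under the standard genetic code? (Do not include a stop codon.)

Arg: 6 codons.
Ser: 6 codons.
Tyr: 2 codons.
Thr: 4 codons.
Arg: 6 codons.
Asn: 2 codons.
Lys: 2 codons.
Phe: 2 codons.
6 × 6 × 2 × 4 × 6 × 2 × 2 × 2 = 13824.

13824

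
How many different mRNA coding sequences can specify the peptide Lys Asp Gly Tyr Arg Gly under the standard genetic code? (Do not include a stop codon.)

768

Lys: 2 codons.
Asp: 2 codons.
Gly: 4 codons.
Tyr: 2 codons.
Arg: 6 codons.
Gly: 4 codons.
2 × 2 × 4 × 2 × 6 × 4 = 768.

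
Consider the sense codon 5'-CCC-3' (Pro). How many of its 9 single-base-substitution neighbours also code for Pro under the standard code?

Position 1: none → 0 synonymous.
Position 2: none → 0 synonymous.
Position 3: CCT, CCA, CCG → 3 synonymous.
Total: 0 + 0 + 3 = 3.

3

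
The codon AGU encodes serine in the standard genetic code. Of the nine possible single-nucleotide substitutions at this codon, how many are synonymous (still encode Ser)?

1

Position 1: none → 0 synonymous.
Position 2: none → 0 synonymous.
Position 3: AGC → 1 synonymous.
Total: 0 + 0 + 1 = 1.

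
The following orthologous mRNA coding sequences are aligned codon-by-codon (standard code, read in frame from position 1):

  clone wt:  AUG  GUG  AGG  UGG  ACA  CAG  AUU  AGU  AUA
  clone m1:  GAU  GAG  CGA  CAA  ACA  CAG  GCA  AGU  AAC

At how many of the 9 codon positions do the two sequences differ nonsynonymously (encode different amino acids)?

Codon 1: AUG Met / GAU Asp — nonsynonymous.
Codon 2: GUG Val / GAG Glu — nonsynonymous.
Codon 3: AGG Arg / CGA Arg — synonymous.
Codon 4: UGG Trp / CAA Gln — nonsynonymous.
Codon 5: ACA Thr / ACA Thr — identical.
Codon 6: CAG Gln / CAG Gln — identical.
Codon 7: AUU Ile / GCA Ala — nonsynonymous.
Codon 8: AGU Ser / AGU Ser — identical.
Codon 9: AUA Ile / AAC Asn — nonsynonymous.
Nonsynonymous differences: 5.

5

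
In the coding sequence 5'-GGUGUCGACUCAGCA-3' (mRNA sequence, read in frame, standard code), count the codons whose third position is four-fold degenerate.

4

Codon 1 GGU (Gly): third position 4-fold.
Codon 2 GUC (Val): third position 4-fold.
Codon 3 GAC (Asp): third position 2-fold.
Codon 4 UCA (Ser): third position 4-fold.
Codon 5 GCA (Ala): third position 4-fold.
Four-fold degenerate third positions: 4.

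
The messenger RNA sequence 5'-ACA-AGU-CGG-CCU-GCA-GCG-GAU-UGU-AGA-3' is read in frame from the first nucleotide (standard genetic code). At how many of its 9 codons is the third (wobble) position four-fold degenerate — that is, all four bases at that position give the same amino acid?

Codon 1 ACA (Thr): third position 4-fold.
Codon 2 AGU (Ser): third position 2-fold.
Codon 3 CGG (Arg): third position 4-fold.
Codon 4 CCU (Pro): third position 4-fold.
Codon 5 GCA (Ala): third position 4-fold.
Codon 6 GCG (Ala): third position 4-fold.
Codon 7 GAU (Asp): third position 2-fold.
Codon 8 UGU (Cys): third position 2-fold.
Codon 9 AGA (Arg): third position 2-fold.
Four-fold degenerate third positions: 5.

5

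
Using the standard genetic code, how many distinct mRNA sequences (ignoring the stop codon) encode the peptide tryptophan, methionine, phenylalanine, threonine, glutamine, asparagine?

Trp: 1 codon.
Met: 1 codon.
Phe: 2 codons.
Thr: 4 codons.
Gln: 2 codons.
Asn: 2 codons.
1 × 1 × 2 × 4 × 2 × 2 = 32.

32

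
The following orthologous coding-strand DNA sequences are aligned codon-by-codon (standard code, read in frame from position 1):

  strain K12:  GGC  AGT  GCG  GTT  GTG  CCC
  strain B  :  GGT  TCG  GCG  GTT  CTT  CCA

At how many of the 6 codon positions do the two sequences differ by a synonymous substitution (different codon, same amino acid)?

Codon 1: GGC Gly / GGT Gly — synonymous.
Codon 2: AGT Ser / TCG Ser — synonymous.
Codon 3: GCG Ala / GCG Ala — identical.
Codon 4: GTT Val / GTT Val — identical.
Codon 5: GTG Val / CTT Leu — nonsynonymous.
Codon 6: CCC Pro / CCA Pro — synonymous.
Synonymous differences: 3.

3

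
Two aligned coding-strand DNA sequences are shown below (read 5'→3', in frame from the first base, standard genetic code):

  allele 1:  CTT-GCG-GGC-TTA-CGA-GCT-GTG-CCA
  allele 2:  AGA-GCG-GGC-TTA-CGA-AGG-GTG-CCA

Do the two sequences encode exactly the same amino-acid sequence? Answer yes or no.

Codon 1: CTT Leu / AGA Arg — nonsynonymous.
Codon 2: GCG Ala / GCG Ala — identical.
Codon 3: GGC Gly / GGC Gly — identical.
Codon 4: TTA Leu / TTA Leu — identical.
Codon 5: CGA Arg / CGA Arg — identical.
Codon 6: GCT Ala / AGG Arg — nonsynonymous.
Codon 7: GTG Val / GTG Val — identical.
Codon 8: CCA Pro / CCA Pro — identical.
Nonsynonymous differences: 2 → different protein.

no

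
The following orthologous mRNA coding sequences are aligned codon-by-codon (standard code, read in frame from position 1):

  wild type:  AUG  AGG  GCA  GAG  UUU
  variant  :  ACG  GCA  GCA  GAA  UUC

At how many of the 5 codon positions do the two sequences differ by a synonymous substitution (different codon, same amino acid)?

2

Codon 1: AUG Met / ACG Thr — nonsynonymous.
Codon 2: AGG Arg / GCA Ala — nonsynonymous.
Codon 3: GCA Ala / GCA Ala — identical.
Codon 4: GAG Glu / GAA Glu — synonymous.
Codon 5: UUU Phe / UUC Phe — synonymous.
Synonymous differences: 2.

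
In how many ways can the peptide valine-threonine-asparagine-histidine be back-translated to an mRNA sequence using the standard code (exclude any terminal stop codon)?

Val: 4 codons.
Thr: 4 codons.
Asn: 2 codons.
His: 2 codons.
4 × 4 × 2 × 2 = 64.

64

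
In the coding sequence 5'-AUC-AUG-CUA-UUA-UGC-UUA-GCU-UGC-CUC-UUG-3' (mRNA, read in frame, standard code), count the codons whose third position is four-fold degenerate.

Codon 1 AUC (Ile): third position 3-fold.
Codon 2 AUG (Met): third position 1-fold.
Codon 3 CUA (Leu): third position 4-fold.
Codon 4 UUA (Leu): third position 2-fold.
Codon 5 UGC (Cys): third position 2-fold.
Codon 6 UUA (Leu): third position 2-fold.
Codon 7 GCU (Ala): third position 4-fold.
Codon 8 UGC (Cys): third position 2-fold.
Codon 9 CUC (Leu): third position 4-fold.
Codon 10 UUG (Leu): third position 2-fold.
Four-fold degenerate third positions: 3.

3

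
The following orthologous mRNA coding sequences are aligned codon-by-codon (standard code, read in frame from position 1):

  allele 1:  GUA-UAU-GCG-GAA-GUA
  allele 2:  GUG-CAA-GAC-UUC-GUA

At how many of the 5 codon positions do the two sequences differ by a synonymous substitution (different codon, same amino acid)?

1

Codon 1: GUA Val / GUG Val — synonymous.
Codon 2: UAU Tyr / CAA Gln — nonsynonymous.
Codon 3: GCG Ala / GAC Asp — nonsynonymous.
Codon 4: GAA Glu / UUC Phe — nonsynonymous.
Codon 5: GUA Val / GUA Val — identical.
Synonymous differences: 1.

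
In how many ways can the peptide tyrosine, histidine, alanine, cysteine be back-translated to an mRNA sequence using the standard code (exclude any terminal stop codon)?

32

Tyr: 2 codons.
His: 2 codons.
Ala: 4 codons.
Cys: 2 codons.
2 × 2 × 4 × 2 = 32.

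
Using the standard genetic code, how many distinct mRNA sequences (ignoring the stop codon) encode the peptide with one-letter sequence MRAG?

96

Met: 1 codon.
Arg: 6 codons.
Ala: 4 codons.
Gly: 4 codons.
1 × 6 × 4 × 4 = 96.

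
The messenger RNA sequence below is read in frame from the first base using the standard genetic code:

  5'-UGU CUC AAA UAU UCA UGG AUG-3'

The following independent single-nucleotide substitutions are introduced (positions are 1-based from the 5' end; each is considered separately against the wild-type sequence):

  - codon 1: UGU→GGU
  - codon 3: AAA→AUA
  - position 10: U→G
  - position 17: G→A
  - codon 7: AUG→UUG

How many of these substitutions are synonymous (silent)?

Codon 1: UGU (Cys) → GGU (Gly) — missense.
Codon 3: AAA (Lys) → AUA (Ile) — missense.
Codon 4: UAU (Tyr) → GAU (Asp) — missense.
Codon 6: UGG (Trp) → UAG (Stop) — nonsense.
Codon 7: AUG (Met) → UUG (Leu) — missense.
Synonymous: 0 of 5.

0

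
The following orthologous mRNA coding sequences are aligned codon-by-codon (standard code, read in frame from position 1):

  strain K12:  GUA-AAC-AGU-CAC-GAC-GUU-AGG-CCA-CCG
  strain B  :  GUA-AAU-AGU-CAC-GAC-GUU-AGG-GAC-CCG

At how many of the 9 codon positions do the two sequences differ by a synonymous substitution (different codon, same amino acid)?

1

Codon 1: GUA Val / GUA Val — identical.
Codon 2: AAC Asn / AAU Asn — synonymous.
Codon 3: AGU Ser / AGU Ser — identical.
Codon 4: CAC His / CAC His — identical.
Codon 5: GAC Asp / GAC Asp — identical.
Codon 6: GUU Val / GUU Val — identical.
Codon 7: AGG Arg / AGG Arg — identical.
Codon 8: CCA Pro / GAC Asp — nonsynonymous.
Codon 9: CCG Pro / CCG Pro — identical.
Synonymous differences: 1.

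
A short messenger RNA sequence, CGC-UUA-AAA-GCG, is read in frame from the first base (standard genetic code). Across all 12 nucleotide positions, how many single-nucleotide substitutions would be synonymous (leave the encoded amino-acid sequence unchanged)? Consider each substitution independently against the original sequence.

9

Codon 1 (CGC, Arg): 3 synonymous substitutions.
Codon 2 (UUA, Leu): 2 synonymous substitutions.
Codon 3 (AAA, Lys): 1 synonymous substitution.
Codon 4 (GCG, Ala): 3 synonymous substitutions.
Total: 3 + 2 + 1 + 3 = 9.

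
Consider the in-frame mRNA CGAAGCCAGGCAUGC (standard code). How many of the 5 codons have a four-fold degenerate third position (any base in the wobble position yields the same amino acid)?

Codon 1 CGA (Arg): third position 4-fold.
Codon 2 AGC (Ser): third position 2-fold.
Codon 3 CAG (Gln): third position 2-fold.
Codon 4 GCA (Ala): third position 4-fold.
Codon 5 UGC (Cys): third position 2-fold.
Four-fold degenerate third positions: 2.

2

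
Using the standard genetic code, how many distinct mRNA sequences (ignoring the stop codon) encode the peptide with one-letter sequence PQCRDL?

Pro: 4 codons.
Gln: 2 codons.
Cys: 2 codons.
Arg: 6 codons.
Asp: 2 codons.
Leu: 6 codons.
4 × 2 × 2 × 6 × 2 × 6 = 1152.

1152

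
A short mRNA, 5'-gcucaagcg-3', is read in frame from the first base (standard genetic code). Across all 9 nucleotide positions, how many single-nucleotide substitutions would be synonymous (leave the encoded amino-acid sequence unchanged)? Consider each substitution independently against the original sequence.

Codon 1 (GCU, Ala): 3 synonymous substitutions.
Codon 2 (CAA, Gln): 1 synonymous substitution.
Codon 3 (GCG, Ala): 3 synonymous substitutions.
Total: 3 + 1 + 3 = 7.

7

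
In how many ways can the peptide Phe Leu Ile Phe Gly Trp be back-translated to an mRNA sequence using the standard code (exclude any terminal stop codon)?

Phe: 2 codons.
Leu: 6 codons.
Ile: 3 codons.
Phe: 2 codons.
Gly: 4 codons.
Trp: 1 codon.
2 × 6 × 3 × 2 × 4 × 1 = 288.

288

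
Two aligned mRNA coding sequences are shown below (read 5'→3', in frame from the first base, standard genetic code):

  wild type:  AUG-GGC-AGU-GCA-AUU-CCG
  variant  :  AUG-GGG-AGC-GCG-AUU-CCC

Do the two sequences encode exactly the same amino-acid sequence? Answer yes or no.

yes

Codon 1: AUG Met / AUG Met — identical.
Codon 2: GGC Gly / GGG Gly — synonymous.
Codon 3: AGU Ser / AGC Ser — synonymous.
Codon 4: GCA Ala / GCG Ala — synonymous.
Codon 5: AUU Ile / AUU Ile — identical.
Codon 6: CCG Pro / CCC Pro — synonymous.
Nonsynonymous differences: 0 → same protein.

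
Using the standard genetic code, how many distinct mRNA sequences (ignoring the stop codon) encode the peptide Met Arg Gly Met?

Met: 1 codon.
Arg: 6 codons.
Gly: 4 codons.
Met: 1 codon.
1 × 6 × 4 × 1 = 24.

24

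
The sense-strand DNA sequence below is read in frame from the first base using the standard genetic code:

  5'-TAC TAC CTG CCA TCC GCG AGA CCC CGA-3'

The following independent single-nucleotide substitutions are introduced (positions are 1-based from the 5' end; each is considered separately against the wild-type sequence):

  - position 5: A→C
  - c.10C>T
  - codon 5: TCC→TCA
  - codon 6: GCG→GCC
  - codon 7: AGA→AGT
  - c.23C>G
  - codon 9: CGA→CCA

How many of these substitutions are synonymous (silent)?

Codon 2: TAC (Tyr) → TCC (Ser) — missense.
Codon 4: CCA (Pro) → TCA (Ser) — missense.
Codon 5: TCC (Ser) → TCA (Ser) — synonymous.
Codon 6: GCG (Ala) → GCC (Ala) — synonymous.
Codon 7: AGA (Arg) → AGT (Ser) — missense.
Codon 8: CCC (Pro) → CGC (Arg) — missense.
Codon 9: CGA (Arg) → CCA (Pro) — missense.
Synonymous: 2 of 7.

2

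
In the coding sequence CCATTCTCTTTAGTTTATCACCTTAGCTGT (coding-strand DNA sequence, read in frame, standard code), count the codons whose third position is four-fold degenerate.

4

Codon 1 CCA (Pro): third position 4-fold.
Codon 2 TTC (Phe): third position 2-fold.
Codon 3 TCT (Ser): third position 4-fold.
Codon 4 TTA (Leu): third position 2-fold.
Codon 5 GTT (Val): third position 4-fold.
Codon 6 TAT (Tyr): third position 2-fold.
Codon 7 CAC (His): third position 2-fold.
Codon 8 CTT (Leu): third position 4-fold.
Codon 9 AGC (Ser): third position 2-fold.
Codon 10 TGT (Cys): third position 2-fold.
Four-fold degenerate third positions: 4.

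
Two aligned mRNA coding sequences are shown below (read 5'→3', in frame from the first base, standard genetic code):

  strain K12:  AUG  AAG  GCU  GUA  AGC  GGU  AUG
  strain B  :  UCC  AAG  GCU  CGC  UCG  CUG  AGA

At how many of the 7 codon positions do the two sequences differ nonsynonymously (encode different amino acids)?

Codon 1: AUG Met / UCC Ser — nonsynonymous.
Codon 2: AAG Lys / AAG Lys — identical.
Codon 3: GCU Ala / GCU Ala — identical.
Codon 4: GUA Val / CGC Arg — nonsynonymous.
Codon 5: AGC Ser / UCG Ser — synonymous.
Codon 6: GGU Gly / CUG Leu — nonsynonymous.
Codon 7: AUG Met / AGA Arg — nonsynonymous.
Nonsynonymous differences: 4.

4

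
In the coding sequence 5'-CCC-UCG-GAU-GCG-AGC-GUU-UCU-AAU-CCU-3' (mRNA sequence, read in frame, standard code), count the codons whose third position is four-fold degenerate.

Codon 1 CCC (Pro): third position 4-fold.
Codon 2 UCG (Ser): third position 4-fold.
Codon 3 GAU (Asp): third position 2-fold.
Codon 4 GCG (Ala): third position 4-fold.
Codon 5 AGC (Ser): third position 2-fold.
Codon 6 GUU (Val): third position 4-fold.
Codon 7 UCU (Ser): third position 4-fold.
Codon 8 AAU (Asn): third position 2-fold.
Codon 9 CCU (Pro): third position 4-fold.
Four-fold degenerate third positions: 6.

6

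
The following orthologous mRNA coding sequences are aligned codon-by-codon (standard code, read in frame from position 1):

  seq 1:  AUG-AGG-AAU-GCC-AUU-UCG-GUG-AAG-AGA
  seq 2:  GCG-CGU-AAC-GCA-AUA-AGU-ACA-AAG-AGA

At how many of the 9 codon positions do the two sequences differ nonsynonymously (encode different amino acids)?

Codon 1: AUG Met / GCG Ala — nonsynonymous.
Codon 2: AGG Arg / CGU Arg — synonymous.
Codon 3: AAU Asn / AAC Asn — synonymous.
Codon 4: GCC Ala / GCA Ala — synonymous.
Codon 5: AUU Ile / AUA Ile — synonymous.
Codon 6: UCG Ser / AGU Ser — synonymous.
Codon 7: GUG Val / ACA Thr — nonsynonymous.
Codon 8: AAG Lys / AAG Lys — identical.
Codon 9: AGA Arg / AGA Arg — identical.
Nonsynonymous differences: 2.

2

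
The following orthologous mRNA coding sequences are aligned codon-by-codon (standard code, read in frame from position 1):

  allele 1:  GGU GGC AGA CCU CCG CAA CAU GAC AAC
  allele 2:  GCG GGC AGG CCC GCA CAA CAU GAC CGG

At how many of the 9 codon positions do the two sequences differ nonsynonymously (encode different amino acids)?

3

Codon 1: GGU Gly / GCG Ala — nonsynonymous.
Codon 2: GGC Gly / GGC Gly — identical.
Codon 3: AGA Arg / AGG Arg — synonymous.
Codon 4: CCU Pro / CCC Pro — synonymous.
Codon 5: CCG Pro / GCA Ala — nonsynonymous.
Codon 6: CAA Gln / CAA Gln — identical.
Codon 7: CAU His / CAU His — identical.
Codon 8: GAC Asp / GAC Asp — identical.
Codon 9: AAC Asn / CGG Arg — nonsynonymous.
Nonsynonymous differences: 3.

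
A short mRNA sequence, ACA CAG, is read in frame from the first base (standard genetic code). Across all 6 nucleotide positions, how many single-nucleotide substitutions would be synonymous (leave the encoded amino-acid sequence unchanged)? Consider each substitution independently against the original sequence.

4

Codon 1 (ACA, Thr): 3 synonymous substitutions.
Codon 2 (CAG, Gln): 1 synonymous substitution.
Total: 3 + 1 = 4.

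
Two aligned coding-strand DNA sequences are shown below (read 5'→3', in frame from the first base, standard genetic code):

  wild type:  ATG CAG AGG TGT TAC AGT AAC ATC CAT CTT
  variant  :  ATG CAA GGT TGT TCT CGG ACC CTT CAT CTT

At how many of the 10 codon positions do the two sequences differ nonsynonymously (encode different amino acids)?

5

Codon 1: ATG Met / ATG Met — identical.
Codon 2: CAG Gln / CAA Gln — synonymous.
Codon 3: AGG Arg / GGT Gly — nonsynonymous.
Codon 4: TGT Cys / TGT Cys — identical.
Codon 5: TAC Tyr / TCT Ser — nonsynonymous.
Codon 6: AGT Ser / CGG Arg — nonsynonymous.
Codon 7: AAC Asn / ACC Thr — nonsynonymous.
Codon 8: ATC Ile / CTT Leu — nonsynonymous.
Codon 9: CAT His / CAT His — identical.
Codon 10: CTT Leu / CTT Leu — identical.
Nonsynonymous differences: 5.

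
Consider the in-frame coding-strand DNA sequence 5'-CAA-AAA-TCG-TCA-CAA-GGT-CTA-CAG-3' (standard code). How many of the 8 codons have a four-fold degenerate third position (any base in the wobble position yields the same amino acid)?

4

Codon 1 CAA (Gln): third position 2-fold.
Codon 2 AAA (Lys): third position 2-fold.
Codon 3 TCG (Ser): third position 4-fold.
Codon 4 TCA (Ser): third position 4-fold.
Codon 5 CAA (Gln): third position 2-fold.
Codon 6 GGT (Gly): third position 4-fold.
Codon 7 CTA (Leu): third position 4-fold.
Codon 8 CAG (Gln): third position 2-fold.
Four-fold degenerate third positions: 4.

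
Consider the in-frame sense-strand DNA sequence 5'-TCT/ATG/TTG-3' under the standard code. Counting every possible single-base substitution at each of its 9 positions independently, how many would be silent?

5

Codon 1 (TCT, Ser): 3 synonymous substitutions.
Codon 2 (ATG, Met): 0 synonymous substitutions.
Codon 3 (TTG, Leu): 2 synonymous substitutions.
Total: 3 + 0 + 2 = 5.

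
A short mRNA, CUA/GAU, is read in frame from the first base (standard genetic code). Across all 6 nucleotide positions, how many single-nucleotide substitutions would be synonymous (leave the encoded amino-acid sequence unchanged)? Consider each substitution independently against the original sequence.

5

Codon 1 (CUA, Leu): 4 synonymous substitutions.
Codon 2 (GAU, Asp): 1 synonymous substitution.
Total: 4 + 1 = 5.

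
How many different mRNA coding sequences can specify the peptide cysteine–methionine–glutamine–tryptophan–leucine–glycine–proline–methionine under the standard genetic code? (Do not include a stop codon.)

Cys: 2 codons.
Met: 1 codon.
Gln: 2 codons.
Trp: 1 codon.
Leu: 6 codons.
Gly: 4 codons.
Pro: 4 codons.
Met: 1 codon.
2 × 1 × 2 × 1 × 6 × 4 × 4 × 1 = 384.

384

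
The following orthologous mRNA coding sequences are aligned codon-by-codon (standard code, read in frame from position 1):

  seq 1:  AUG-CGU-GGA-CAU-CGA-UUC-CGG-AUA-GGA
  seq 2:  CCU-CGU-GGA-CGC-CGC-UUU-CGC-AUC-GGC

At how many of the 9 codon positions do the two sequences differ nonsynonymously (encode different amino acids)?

2

Codon 1: AUG Met / CCU Pro — nonsynonymous.
Codon 2: CGU Arg / CGU Arg — identical.
Codon 3: GGA Gly / GGA Gly — identical.
Codon 4: CAU His / CGC Arg — nonsynonymous.
Codon 5: CGA Arg / CGC Arg — synonymous.
Codon 6: UUC Phe / UUU Phe — synonymous.
Codon 7: CGG Arg / CGC Arg — synonymous.
Codon 8: AUA Ile / AUC Ile — synonymous.
Codon 9: GGA Gly / GGC Gly — synonymous.
Nonsynonymous differences: 2.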